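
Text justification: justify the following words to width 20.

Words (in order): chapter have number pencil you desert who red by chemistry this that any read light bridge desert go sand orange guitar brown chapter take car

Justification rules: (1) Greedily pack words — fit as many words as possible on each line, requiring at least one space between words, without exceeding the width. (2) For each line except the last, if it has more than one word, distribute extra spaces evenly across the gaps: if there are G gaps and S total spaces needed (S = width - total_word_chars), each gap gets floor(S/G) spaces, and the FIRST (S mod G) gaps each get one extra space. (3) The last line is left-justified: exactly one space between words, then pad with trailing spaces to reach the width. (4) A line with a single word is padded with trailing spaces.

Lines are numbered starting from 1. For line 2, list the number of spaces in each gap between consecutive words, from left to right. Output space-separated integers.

Answer: 3 2

Derivation:
Line 1: ['chapter', 'have', 'number'] (min_width=19, slack=1)
Line 2: ['pencil', 'you', 'desert'] (min_width=17, slack=3)
Line 3: ['who', 'red', 'by', 'chemistry'] (min_width=20, slack=0)
Line 4: ['this', 'that', 'any', 'read'] (min_width=18, slack=2)
Line 5: ['light', 'bridge', 'desert'] (min_width=19, slack=1)
Line 6: ['go', 'sand', 'orange'] (min_width=14, slack=6)
Line 7: ['guitar', 'brown', 'chapter'] (min_width=20, slack=0)
Line 8: ['take', 'car'] (min_width=8, slack=12)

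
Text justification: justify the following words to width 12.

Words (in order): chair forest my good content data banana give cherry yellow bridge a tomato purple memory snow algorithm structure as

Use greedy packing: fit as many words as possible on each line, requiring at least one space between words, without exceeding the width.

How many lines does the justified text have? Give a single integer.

Line 1: ['chair', 'forest'] (min_width=12, slack=0)
Line 2: ['my', 'good'] (min_width=7, slack=5)
Line 3: ['content', 'data'] (min_width=12, slack=0)
Line 4: ['banana', 'give'] (min_width=11, slack=1)
Line 5: ['cherry'] (min_width=6, slack=6)
Line 6: ['yellow'] (min_width=6, slack=6)
Line 7: ['bridge', 'a'] (min_width=8, slack=4)
Line 8: ['tomato'] (min_width=6, slack=6)
Line 9: ['purple'] (min_width=6, slack=6)
Line 10: ['memory', 'snow'] (min_width=11, slack=1)
Line 11: ['algorithm'] (min_width=9, slack=3)
Line 12: ['structure', 'as'] (min_width=12, slack=0)
Total lines: 12

Answer: 12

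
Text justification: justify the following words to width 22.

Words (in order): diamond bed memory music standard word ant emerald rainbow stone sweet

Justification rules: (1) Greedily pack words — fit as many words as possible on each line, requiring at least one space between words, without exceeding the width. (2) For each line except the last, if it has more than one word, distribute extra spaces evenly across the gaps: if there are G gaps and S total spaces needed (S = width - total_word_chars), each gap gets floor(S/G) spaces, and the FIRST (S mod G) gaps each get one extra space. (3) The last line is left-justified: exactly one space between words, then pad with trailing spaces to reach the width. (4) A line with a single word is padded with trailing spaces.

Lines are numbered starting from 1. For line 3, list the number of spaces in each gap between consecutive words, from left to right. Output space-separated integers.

Line 1: ['diamond', 'bed', 'memory'] (min_width=18, slack=4)
Line 2: ['music', 'standard', 'word'] (min_width=19, slack=3)
Line 3: ['ant', 'emerald', 'rainbow'] (min_width=19, slack=3)
Line 4: ['stone', 'sweet'] (min_width=11, slack=11)

Answer: 3 2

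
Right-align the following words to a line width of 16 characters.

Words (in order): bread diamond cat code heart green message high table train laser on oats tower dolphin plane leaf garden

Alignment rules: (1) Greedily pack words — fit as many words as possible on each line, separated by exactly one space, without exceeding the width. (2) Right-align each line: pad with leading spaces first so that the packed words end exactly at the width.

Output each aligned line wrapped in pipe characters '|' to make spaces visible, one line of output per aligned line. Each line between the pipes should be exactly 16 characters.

Answer: |   bread diamond|
|  cat code heart|
|   green message|
|high table train|
|   laser on oats|
|   tower dolphin|
|      plane leaf|
|          garden|

Derivation:
Line 1: ['bread', 'diamond'] (min_width=13, slack=3)
Line 2: ['cat', 'code', 'heart'] (min_width=14, slack=2)
Line 3: ['green', 'message'] (min_width=13, slack=3)
Line 4: ['high', 'table', 'train'] (min_width=16, slack=0)
Line 5: ['laser', 'on', 'oats'] (min_width=13, slack=3)
Line 6: ['tower', 'dolphin'] (min_width=13, slack=3)
Line 7: ['plane', 'leaf'] (min_width=10, slack=6)
Line 8: ['garden'] (min_width=6, slack=10)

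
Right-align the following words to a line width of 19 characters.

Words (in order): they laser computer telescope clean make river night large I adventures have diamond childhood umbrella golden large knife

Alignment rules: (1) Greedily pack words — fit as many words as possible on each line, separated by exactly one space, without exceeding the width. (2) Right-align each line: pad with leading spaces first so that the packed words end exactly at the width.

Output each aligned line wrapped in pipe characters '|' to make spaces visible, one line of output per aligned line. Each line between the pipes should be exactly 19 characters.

Answer: |they laser computer|
|    telescope clean|
|   make river night|
| large I adventures|
|       have diamond|
| childhood umbrella|
| golden large knife|

Derivation:
Line 1: ['they', 'laser', 'computer'] (min_width=19, slack=0)
Line 2: ['telescope', 'clean'] (min_width=15, slack=4)
Line 3: ['make', 'river', 'night'] (min_width=16, slack=3)
Line 4: ['large', 'I', 'adventures'] (min_width=18, slack=1)
Line 5: ['have', 'diamond'] (min_width=12, slack=7)
Line 6: ['childhood', 'umbrella'] (min_width=18, slack=1)
Line 7: ['golden', 'large', 'knife'] (min_width=18, slack=1)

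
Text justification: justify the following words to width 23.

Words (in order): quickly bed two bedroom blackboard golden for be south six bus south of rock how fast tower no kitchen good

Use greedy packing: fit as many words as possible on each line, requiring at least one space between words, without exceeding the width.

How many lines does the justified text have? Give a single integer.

Answer: 5

Derivation:
Line 1: ['quickly', 'bed', 'two', 'bedroom'] (min_width=23, slack=0)
Line 2: ['blackboard', 'golden', 'for'] (min_width=21, slack=2)
Line 3: ['be', 'south', 'six', 'bus', 'south'] (min_width=22, slack=1)
Line 4: ['of', 'rock', 'how', 'fast', 'tower'] (min_width=22, slack=1)
Line 5: ['no', 'kitchen', 'good'] (min_width=15, slack=8)
Total lines: 5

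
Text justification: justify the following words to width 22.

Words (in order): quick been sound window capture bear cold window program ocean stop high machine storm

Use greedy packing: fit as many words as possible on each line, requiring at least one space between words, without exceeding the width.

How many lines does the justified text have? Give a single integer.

Line 1: ['quick', 'been', 'sound'] (min_width=16, slack=6)
Line 2: ['window', 'capture', 'bear'] (min_width=19, slack=3)
Line 3: ['cold', 'window', 'program'] (min_width=19, slack=3)
Line 4: ['ocean', 'stop', 'high'] (min_width=15, slack=7)
Line 5: ['machine', 'storm'] (min_width=13, slack=9)
Total lines: 5

Answer: 5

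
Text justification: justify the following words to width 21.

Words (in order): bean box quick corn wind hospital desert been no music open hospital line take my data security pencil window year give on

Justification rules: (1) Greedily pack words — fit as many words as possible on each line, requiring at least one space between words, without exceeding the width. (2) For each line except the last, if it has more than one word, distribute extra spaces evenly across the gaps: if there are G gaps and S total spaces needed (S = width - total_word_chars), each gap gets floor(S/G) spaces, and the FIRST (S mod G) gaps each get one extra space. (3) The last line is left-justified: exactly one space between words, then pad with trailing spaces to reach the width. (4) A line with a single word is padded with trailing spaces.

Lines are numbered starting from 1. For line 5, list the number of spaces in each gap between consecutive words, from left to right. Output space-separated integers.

Line 1: ['bean', 'box', 'quick', 'corn'] (min_width=19, slack=2)
Line 2: ['wind', 'hospital', 'desert'] (min_width=20, slack=1)
Line 3: ['been', 'no', 'music', 'open'] (min_width=18, slack=3)
Line 4: ['hospital', 'line', 'take', 'my'] (min_width=21, slack=0)
Line 5: ['data', 'security', 'pencil'] (min_width=20, slack=1)
Line 6: ['window', 'year', 'give', 'on'] (min_width=19, slack=2)

Answer: 2 1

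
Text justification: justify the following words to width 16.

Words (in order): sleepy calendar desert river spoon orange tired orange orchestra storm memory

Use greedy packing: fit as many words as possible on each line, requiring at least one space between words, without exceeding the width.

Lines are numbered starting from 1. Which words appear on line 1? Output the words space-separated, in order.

Answer: sleepy calendar

Derivation:
Line 1: ['sleepy', 'calendar'] (min_width=15, slack=1)
Line 2: ['desert', 'river'] (min_width=12, slack=4)
Line 3: ['spoon', 'orange'] (min_width=12, slack=4)
Line 4: ['tired', 'orange'] (min_width=12, slack=4)
Line 5: ['orchestra', 'storm'] (min_width=15, slack=1)
Line 6: ['memory'] (min_width=6, slack=10)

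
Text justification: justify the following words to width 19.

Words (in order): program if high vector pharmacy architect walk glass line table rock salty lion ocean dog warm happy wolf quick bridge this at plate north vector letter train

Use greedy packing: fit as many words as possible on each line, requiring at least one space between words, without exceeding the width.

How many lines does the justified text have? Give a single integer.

Line 1: ['program', 'if', 'high'] (min_width=15, slack=4)
Line 2: ['vector', 'pharmacy'] (min_width=15, slack=4)
Line 3: ['architect', 'walk'] (min_width=14, slack=5)
Line 4: ['glass', 'line', 'table'] (min_width=16, slack=3)
Line 5: ['rock', 'salty', 'lion'] (min_width=15, slack=4)
Line 6: ['ocean', 'dog', 'warm'] (min_width=14, slack=5)
Line 7: ['happy', 'wolf', 'quick'] (min_width=16, slack=3)
Line 8: ['bridge', 'this', 'at'] (min_width=14, slack=5)
Line 9: ['plate', 'north', 'vector'] (min_width=18, slack=1)
Line 10: ['letter', 'train'] (min_width=12, slack=7)
Total lines: 10

Answer: 10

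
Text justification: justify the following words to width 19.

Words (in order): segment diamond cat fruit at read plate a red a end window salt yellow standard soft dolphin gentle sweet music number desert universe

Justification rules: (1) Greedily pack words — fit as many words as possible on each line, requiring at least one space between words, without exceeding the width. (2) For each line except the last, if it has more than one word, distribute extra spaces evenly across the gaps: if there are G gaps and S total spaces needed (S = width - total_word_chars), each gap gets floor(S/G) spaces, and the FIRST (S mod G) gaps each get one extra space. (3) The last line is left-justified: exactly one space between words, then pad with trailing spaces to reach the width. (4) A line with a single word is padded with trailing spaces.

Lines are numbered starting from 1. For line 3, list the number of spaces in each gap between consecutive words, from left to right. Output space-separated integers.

Answer: 2 1 1 1

Derivation:
Line 1: ['segment', 'diamond', 'cat'] (min_width=19, slack=0)
Line 2: ['fruit', 'at', 'read', 'plate'] (min_width=19, slack=0)
Line 3: ['a', 'red', 'a', 'end', 'window'] (min_width=18, slack=1)
Line 4: ['salt', 'yellow'] (min_width=11, slack=8)
Line 5: ['standard', 'soft'] (min_width=13, slack=6)
Line 6: ['dolphin', 'gentle'] (min_width=14, slack=5)
Line 7: ['sweet', 'music', 'number'] (min_width=18, slack=1)
Line 8: ['desert', 'universe'] (min_width=15, slack=4)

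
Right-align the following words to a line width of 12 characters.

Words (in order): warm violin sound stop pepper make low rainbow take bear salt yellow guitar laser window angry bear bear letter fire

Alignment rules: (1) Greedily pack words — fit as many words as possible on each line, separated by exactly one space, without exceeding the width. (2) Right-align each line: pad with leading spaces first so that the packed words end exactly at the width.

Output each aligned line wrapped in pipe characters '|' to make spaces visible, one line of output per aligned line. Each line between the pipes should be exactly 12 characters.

Answer: | warm violin|
|  sound stop|
| pepper make|
| low rainbow|
|   take bear|
| salt yellow|
|guitar laser|
|window angry|
|   bear bear|
| letter fire|

Derivation:
Line 1: ['warm', 'violin'] (min_width=11, slack=1)
Line 2: ['sound', 'stop'] (min_width=10, slack=2)
Line 3: ['pepper', 'make'] (min_width=11, slack=1)
Line 4: ['low', 'rainbow'] (min_width=11, slack=1)
Line 5: ['take', 'bear'] (min_width=9, slack=3)
Line 6: ['salt', 'yellow'] (min_width=11, slack=1)
Line 7: ['guitar', 'laser'] (min_width=12, slack=0)
Line 8: ['window', 'angry'] (min_width=12, slack=0)
Line 9: ['bear', 'bear'] (min_width=9, slack=3)
Line 10: ['letter', 'fire'] (min_width=11, slack=1)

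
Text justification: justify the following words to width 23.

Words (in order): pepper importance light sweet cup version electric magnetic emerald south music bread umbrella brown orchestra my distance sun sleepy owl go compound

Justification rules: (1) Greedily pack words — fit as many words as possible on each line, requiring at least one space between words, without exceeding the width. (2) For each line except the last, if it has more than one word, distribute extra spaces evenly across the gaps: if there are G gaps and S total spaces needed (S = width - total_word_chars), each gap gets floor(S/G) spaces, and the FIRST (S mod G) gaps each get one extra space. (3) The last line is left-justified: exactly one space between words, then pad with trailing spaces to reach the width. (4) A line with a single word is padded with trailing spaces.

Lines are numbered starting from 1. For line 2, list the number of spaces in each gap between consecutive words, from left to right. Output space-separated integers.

Line 1: ['pepper', 'importance', 'light'] (min_width=23, slack=0)
Line 2: ['sweet', 'cup', 'version'] (min_width=17, slack=6)
Line 3: ['electric', 'magnetic'] (min_width=17, slack=6)
Line 4: ['emerald', 'south', 'music'] (min_width=19, slack=4)
Line 5: ['bread', 'umbrella', 'brown'] (min_width=20, slack=3)
Line 6: ['orchestra', 'my', 'distance'] (min_width=21, slack=2)
Line 7: ['sun', 'sleepy', 'owl', 'go'] (min_width=17, slack=6)
Line 8: ['compound'] (min_width=8, slack=15)

Answer: 4 4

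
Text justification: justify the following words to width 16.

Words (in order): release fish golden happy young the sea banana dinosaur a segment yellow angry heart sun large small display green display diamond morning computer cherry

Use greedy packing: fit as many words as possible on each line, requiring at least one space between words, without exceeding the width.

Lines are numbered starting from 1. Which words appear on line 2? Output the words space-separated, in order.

Answer: golden happy

Derivation:
Line 1: ['release', 'fish'] (min_width=12, slack=4)
Line 2: ['golden', 'happy'] (min_width=12, slack=4)
Line 3: ['young', 'the', 'sea'] (min_width=13, slack=3)
Line 4: ['banana', 'dinosaur'] (min_width=15, slack=1)
Line 5: ['a', 'segment', 'yellow'] (min_width=16, slack=0)
Line 6: ['angry', 'heart', 'sun'] (min_width=15, slack=1)
Line 7: ['large', 'small'] (min_width=11, slack=5)
Line 8: ['display', 'green'] (min_width=13, slack=3)
Line 9: ['display', 'diamond'] (min_width=15, slack=1)
Line 10: ['morning', 'computer'] (min_width=16, slack=0)
Line 11: ['cherry'] (min_width=6, slack=10)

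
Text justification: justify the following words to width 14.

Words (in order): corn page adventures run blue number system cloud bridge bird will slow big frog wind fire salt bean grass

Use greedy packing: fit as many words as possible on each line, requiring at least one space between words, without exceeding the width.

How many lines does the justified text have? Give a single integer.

Line 1: ['corn', 'page'] (min_width=9, slack=5)
Line 2: ['adventures', 'run'] (min_width=14, slack=0)
Line 3: ['blue', 'number'] (min_width=11, slack=3)
Line 4: ['system', 'cloud'] (min_width=12, slack=2)
Line 5: ['bridge', 'bird'] (min_width=11, slack=3)
Line 6: ['will', 'slow', 'big'] (min_width=13, slack=1)
Line 7: ['frog', 'wind', 'fire'] (min_width=14, slack=0)
Line 8: ['salt', 'bean'] (min_width=9, slack=5)
Line 9: ['grass'] (min_width=5, slack=9)
Total lines: 9

Answer: 9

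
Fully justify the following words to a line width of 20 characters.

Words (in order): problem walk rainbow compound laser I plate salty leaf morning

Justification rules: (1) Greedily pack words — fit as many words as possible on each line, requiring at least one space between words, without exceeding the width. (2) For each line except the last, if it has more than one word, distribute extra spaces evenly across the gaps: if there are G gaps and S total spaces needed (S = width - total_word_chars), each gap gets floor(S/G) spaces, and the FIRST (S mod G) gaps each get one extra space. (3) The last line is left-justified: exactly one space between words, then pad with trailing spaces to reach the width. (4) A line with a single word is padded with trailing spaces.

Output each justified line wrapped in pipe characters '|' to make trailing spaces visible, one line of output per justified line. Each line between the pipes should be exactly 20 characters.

Line 1: ['problem', 'walk', 'rainbow'] (min_width=20, slack=0)
Line 2: ['compound', 'laser', 'I'] (min_width=16, slack=4)
Line 3: ['plate', 'salty', 'leaf'] (min_width=16, slack=4)
Line 4: ['morning'] (min_width=7, slack=13)

Answer: |problem walk rainbow|
|compound   laser   I|
|plate   salty   leaf|
|morning             |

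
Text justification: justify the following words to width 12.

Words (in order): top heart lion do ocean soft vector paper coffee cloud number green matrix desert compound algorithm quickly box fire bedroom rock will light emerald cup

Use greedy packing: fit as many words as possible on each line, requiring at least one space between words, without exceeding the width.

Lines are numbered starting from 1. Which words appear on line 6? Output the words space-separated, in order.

Answer: number green

Derivation:
Line 1: ['top', 'heart'] (min_width=9, slack=3)
Line 2: ['lion', 'do'] (min_width=7, slack=5)
Line 3: ['ocean', 'soft'] (min_width=10, slack=2)
Line 4: ['vector', 'paper'] (min_width=12, slack=0)
Line 5: ['coffee', 'cloud'] (min_width=12, slack=0)
Line 6: ['number', 'green'] (min_width=12, slack=0)
Line 7: ['matrix'] (min_width=6, slack=6)
Line 8: ['desert'] (min_width=6, slack=6)
Line 9: ['compound'] (min_width=8, slack=4)
Line 10: ['algorithm'] (min_width=9, slack=3)
Line 11: ['quickly', 'box'] (min_width=11, slack=1)
Line 12: ['fire', 'bedroom'] (min_width=12, slack=0)
Line 13: ['rock', 'will'] (min_width=9, slack=3)
Line 14: ['light'] (min_width=5, slack=7)
Line 15: ['emerald', 'cup'] (min_width=11, slack=1)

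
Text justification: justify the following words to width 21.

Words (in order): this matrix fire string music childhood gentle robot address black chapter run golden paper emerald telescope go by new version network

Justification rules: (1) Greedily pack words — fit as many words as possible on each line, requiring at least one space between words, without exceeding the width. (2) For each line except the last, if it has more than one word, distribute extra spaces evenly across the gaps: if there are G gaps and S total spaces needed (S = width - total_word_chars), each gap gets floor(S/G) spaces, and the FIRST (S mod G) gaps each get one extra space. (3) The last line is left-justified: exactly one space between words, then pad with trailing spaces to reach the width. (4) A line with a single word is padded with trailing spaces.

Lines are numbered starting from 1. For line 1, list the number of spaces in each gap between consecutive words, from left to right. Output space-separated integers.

Answer: 4 3

Derivation:
Line 1: ['this', 'matrix', 'fire'] (min_width=16, slack=5)
Line 2: ['string', 'music'] (min_width=12, slack=9)
Line 3: ['childhood', 'gentle'] (min_width=16, slack=5)
Line 4: ['robot', 'address', 'black'] (min_width=19, slack=2)
Line 5: ['chapter', 'run', 'golden'] (min_width=18, slack=3)
Line 6: ['paper', 'emerald'] (min_width=13, slack=8)
Line 7: ['telescope', 'go', 'by', 'new'] (min_width=19, slack=2)
Line 8: ['version', 'network'] (min_width=15, slack=6)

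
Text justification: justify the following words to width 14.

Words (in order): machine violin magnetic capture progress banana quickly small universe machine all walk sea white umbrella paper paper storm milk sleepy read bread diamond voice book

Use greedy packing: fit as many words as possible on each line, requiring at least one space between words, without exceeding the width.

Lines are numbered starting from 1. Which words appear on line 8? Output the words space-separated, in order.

Line 1: ['machine', 'violin'] (min_width=14, slack=0)
Line 2: ['magnetic'] (min_width=8, slack=6)
Line 3: ['capture'] (min_width=7, slack=7)
Line 4: ['progress'] (min_width=8, slack=6)
Line 5: ['banana', 'quickly'] (min_width=14, slack=0)
Line 6: ['small', 'universe'] (min_width=14, slack=0)
Line 7: ['machine', 'all'] (min_width=11, slack=3)
Line 8: ['walk', 'sea', 'white'] (min_width=14, slack=0)
Line 9: ['umbrella', 'paper'] (min_width=14, slack=0)
Line 10: ['paper', 'storm'] (min_width=11, slack=3)
Line 11: ['milk', 'sleepy'] (min_width=11, slack=3)
Line 12: ['read', 'bread'] (min_width=10, slack=4)
Line 13: ['diamond', 'voice'] (min_width=13, slack=1)
Line 14: ['book'] (min_width=4, slack=10)

Answer: walk sea white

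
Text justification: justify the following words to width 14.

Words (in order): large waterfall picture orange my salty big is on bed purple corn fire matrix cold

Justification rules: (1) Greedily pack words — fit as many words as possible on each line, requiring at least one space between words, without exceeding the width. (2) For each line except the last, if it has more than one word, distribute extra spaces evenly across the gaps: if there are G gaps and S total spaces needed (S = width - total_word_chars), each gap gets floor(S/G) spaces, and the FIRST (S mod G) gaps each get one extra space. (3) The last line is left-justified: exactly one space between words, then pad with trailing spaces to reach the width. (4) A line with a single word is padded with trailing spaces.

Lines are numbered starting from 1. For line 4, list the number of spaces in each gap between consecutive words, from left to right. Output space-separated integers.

Answer: 2 2

Derivation:
Line 1: ['large'] (min_width=5, slack=9)
Line 2: ['waterfall'] (min_width=9, slack=5)
Line 3: ['picture', 'orange'] (min_width=14, slack=0)
Line 4: ['my', 'salty', 'big'] (min_width=12, slack=2)
Line 5: ['is', 'on', 'bed'] (min_width=9, slack=5)
Line 6: ['purple', 'corn'] (min_width=11, slack=3)
Line 7: ['fire', 'matrix'] (min_width=11, slack=3)
Line 8: ['cold'] (min_width=4, slack=10)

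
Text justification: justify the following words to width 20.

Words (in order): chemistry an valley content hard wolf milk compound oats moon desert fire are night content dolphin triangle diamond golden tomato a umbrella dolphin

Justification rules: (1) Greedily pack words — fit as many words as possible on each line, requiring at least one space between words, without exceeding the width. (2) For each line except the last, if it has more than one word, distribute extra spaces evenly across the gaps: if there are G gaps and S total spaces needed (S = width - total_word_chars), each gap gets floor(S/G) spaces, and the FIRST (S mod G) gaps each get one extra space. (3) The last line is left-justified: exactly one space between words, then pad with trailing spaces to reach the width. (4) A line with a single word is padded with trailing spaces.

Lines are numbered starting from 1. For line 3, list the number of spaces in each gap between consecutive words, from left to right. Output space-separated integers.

Line 1: ['chemistry', 'an', 'valley'] (min_width=19, slack=1)
Line 2: ['content', 'hard', 'wolf'] (min_width=17, slack=3)
Line 3: ['milk', 'compound', 'oats'] (min_width=18, slack=2)
Line 4: ['moon', 'desert', 'fire', 'are'] (min_width=20, slack=0)
Line 5: ['night', 'content'] (min_width=13, slack=7)
Line 6: ['dolphin', 'triangle'] (min_width=16, slack=4)
Line 7: ['diamond', 'golden'] (min_width=14, slack=6)
Line 8: ['tomato', 'a', 'umbrella'] (min_width=17, slack=3)
Line 9: ['dolphin'] (min_width=7, slack=13)

Answer: 2 2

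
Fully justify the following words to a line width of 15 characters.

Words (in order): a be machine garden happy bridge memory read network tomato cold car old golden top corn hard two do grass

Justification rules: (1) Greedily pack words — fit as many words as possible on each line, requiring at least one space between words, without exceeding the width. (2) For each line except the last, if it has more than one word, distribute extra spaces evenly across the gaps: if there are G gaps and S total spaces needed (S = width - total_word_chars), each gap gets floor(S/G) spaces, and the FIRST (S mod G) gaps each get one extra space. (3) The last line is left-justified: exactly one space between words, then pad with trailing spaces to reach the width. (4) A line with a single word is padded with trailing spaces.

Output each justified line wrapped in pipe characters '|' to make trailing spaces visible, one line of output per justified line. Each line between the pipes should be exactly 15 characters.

Answer: |a   be  machine|
|garden    happy|
|bridge   memory|
|read    network|
|tomato cold car|
|old  golden top|
|corn  hard  two|
|do grass       |

Derivation:
Line 1: ['a', 'be', 'machine'] (min_width=12, slack=3)
Line 2: ['garden', 'happy'] (min_width=12, slack=3)
Line 3: ['bridge', 'memory'] (min_width=13, slack=2)
Line 4: ['read', 'network'] (min_width=12, slack=3)
Line 5: ['tomato', 'cold', 'car'] (min_width=15, slack=0)
Line 6: ['old', 'golden', 'top'] (min_width=14, slack=1)
Line 7: ['corn', 'hard', 'two'] (min_width=13, slack=2)
Line 8: ['do', 'grass'] (min_width=8, slack=7)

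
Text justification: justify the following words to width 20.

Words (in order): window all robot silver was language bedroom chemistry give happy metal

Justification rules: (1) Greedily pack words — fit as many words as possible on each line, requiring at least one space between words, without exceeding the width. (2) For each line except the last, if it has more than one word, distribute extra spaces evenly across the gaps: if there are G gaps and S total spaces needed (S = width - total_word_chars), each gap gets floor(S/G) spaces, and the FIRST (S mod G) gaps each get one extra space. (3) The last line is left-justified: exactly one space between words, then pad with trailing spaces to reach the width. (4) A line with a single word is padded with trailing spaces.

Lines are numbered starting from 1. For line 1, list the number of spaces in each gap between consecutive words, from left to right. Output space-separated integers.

Line 1: ['window', 'all', 'robot'] (min_width=16, slack=4)
Line 2: ['silver', 'was', 'language'] (min_width=19, slack=1)
Line 3: ['bedroom', 'chemistry'] (min_width=17, slack=3)
Line 4: ['give', 'happy', 'metal'] (min_width=16, slack=4)

Answer: 3 3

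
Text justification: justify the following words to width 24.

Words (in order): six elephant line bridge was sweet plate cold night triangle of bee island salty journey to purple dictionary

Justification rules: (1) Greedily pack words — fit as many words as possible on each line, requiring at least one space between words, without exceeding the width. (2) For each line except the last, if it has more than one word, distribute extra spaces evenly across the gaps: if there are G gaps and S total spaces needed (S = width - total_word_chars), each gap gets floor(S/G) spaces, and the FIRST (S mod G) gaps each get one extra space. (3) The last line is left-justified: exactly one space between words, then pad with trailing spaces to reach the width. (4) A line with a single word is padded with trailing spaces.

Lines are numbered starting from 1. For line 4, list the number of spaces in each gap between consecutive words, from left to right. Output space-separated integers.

Line 1: ['six', 'elephant', 'line', 'bridge'] (min_width=24, slack=0)
Line 2: ['was', 'sweet', 'plate', 'cold'] (min_width=20, slack=4)
Line 3: ['night', 'triangle', 'of', 'bee'] (min_width=21, slack=3)
Line 4: ['island', 'salty', 'journey', 'to'] (min_width=23, slack=1)
Line 5: ['purple', 'dictionary'] (min_width=17, slack=7)

Answer: 2 1 1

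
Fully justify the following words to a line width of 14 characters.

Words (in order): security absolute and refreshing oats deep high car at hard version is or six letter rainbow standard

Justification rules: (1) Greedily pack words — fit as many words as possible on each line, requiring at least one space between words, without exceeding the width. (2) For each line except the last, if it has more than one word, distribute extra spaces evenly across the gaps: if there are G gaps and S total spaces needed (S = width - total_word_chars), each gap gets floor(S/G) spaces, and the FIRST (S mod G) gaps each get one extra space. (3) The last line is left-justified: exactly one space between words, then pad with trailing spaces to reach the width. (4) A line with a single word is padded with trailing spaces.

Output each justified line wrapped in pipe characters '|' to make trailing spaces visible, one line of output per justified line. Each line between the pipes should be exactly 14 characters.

Answer: |security      |
|absolute   and|
|refreshing    |
|oats deep high|
|car   at  hard|
|version  is or|
|six     letter|
|rainbow       |
|standard      |

Derivation:
Line 1: ['security'] (min_width=8, slack=6)
Line 2: ['absolute', 'and'] (min_width=12, slack=2)
Line 3: ['refreshing'] (min_width=10, slack=4)
Line 4: ['oats', 'deep', 'high'] (min_width=14, slack=0)
Line 5: ['car', 'at', 'hard'] (min_width=11, slack=3)
Line 6: ['version', 'is', 'or'] (min_width=13, slack=1)
Line 7: ['six', 'letter'] (min_width=10, slack=4)
Line 8: ['rainbow'] (min_width=7, slack=7)
Line 9: ['standard'] (min_width=8, slack=6)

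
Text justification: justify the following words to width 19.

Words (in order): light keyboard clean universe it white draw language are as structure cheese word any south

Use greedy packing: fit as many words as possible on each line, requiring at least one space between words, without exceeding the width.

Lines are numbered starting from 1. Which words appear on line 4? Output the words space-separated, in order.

Line 1: ['light', 'keyboard'] (min_width=14, slack=5)
Line 2: ['clean', 'universe', 'it'] (min_width=17, slack=2)
Line 3: ['white', 'draw', 'language'] (min_width=19, slack=0)
Line 4: ['are', 'as', 'structure'] (min_width=16, slack=3)
Line 5: ['cheese', 'word', 'any'] (min_width=15, slack=4)
Line 6: ['south'] (min_width=5, slack=14)

Answer: are as structure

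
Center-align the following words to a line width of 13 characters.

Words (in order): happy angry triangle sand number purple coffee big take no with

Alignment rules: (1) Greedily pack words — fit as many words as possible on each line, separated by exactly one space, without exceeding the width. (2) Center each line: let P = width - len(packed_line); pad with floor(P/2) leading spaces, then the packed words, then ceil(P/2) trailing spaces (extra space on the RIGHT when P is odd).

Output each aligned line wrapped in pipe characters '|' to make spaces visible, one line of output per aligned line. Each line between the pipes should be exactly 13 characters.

Answer: | happy angry |
|triangle sand|
|number purple|
| coffee big  |
|take no with |

Derivation:
Line 1: ['happy', 'angry'] (min_width=11, slack=2)
Line 2: ['triangle', 'sand'] (min_width=13, slack=0)
Line 3: ['number', 'purple'] (min_width=13, slack=0)
Line 4: ['coffee', 'big'] (min_width=10, slack=3)
Line 5: ['take', 'no', 'with'] (min_width=12, slack=1)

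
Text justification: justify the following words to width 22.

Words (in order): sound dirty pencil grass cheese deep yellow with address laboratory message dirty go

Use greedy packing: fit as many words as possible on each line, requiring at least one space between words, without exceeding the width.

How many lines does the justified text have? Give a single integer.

Line 1: ['sound', 'dirty', 'pencil'] (min_width=18, slack=4)
Line 2: ['grass', 'cheese', 'deep'] (min_width=17, slack=5)
Line 3: ['yellow', 'with', 'address'] (min_width=19, slack=3)
Line 4: ['laboratory', 'message'] (min_width=18, slack=4)
Line 5: ['dirty', 'go'] (min_width=8, slack=14)
Total lines: 5

Answer: 5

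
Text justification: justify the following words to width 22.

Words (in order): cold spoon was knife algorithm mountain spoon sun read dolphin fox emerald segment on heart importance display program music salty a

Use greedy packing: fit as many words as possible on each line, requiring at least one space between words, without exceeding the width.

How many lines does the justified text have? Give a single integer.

Line 1: ['cold', 'spoon', 'was', 'knife'] (min_width=20, slack=2)
Line 2: ['algorithm', 'mountain'] (min_width=18, slack=4)
Line 3: ['spoon', 'sun', 'read', 'dolphin'] (min_width=22, slack=0)
Line 4: ['fox', 'emerald', 'segment', 'on'] (min_width=22, slack=0)
Line 5: ['heart', 'importance'] (min_width=16, slack=6)
Line 6: ['display', 'program', 'music'] (min_width=21, slack=1)
Line 7: ['salty', 'a'] (min_width=7, slack=15)
Total lines: 7

Answer: 7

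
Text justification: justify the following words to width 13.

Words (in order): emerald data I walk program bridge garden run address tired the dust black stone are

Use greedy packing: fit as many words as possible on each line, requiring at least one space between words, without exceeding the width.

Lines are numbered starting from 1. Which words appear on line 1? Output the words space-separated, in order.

Line 1: ['emerald', 'data'] (min_width=12, slack=1)
Line 2: ['I', 'walk'] (min_width=6, slack=7)
Line 3: ['program'] (min_width=7, slack=6)
Line 4: ['bridge', 'garden'] (min_width=13, slack=0)
Line 5: ['run', 'address'] (min_width=11, slack=2)
Line 6: ['tired', 'the'] (min_width=9, slack=4)
Line 7: ['dust', 'black'] (min_width=10, slack=3)
Line 8: ['stone', 'are'] (min_width=9, slack=4)

Answer: emerald data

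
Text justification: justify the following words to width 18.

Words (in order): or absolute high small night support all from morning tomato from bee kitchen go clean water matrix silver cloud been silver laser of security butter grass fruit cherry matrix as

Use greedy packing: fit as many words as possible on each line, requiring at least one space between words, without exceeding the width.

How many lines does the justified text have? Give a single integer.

Answer: 11

Derivation:
Line 1: ['or', 'absolute', 'high'] (min_width=16, slack=2)
Line 2: ['small', 'night'] (min_width=11, slack=7)
Line 3: ['support', 'all', 'from'] (min_width=16, slack=2)
Line 4: ['morning', 'tomato'] (min_width=14, slack=4)
Line 5: ['from', 'bee', 'kitchen'] (min_width=16, slack=2)
Line 6: ['go', 'clean', 'water'] (min_width=14, slack=4)
Line 7: ['matrix', 'silver'] (min_width=13, slack=5)
Line 8: ['cloud', 'been', 'silver'] (min_width=17, slack=1)
Line 9: ['laser', 'of', 'security'] (min_width=17, slack=1)
Line 10: ['butter', 'grass', 'fruit'] (min_width=18, slack=0)
Line 11: ['cherry', 'matrix', 'as'] (min_width=16, slack=2)
Total lines: 11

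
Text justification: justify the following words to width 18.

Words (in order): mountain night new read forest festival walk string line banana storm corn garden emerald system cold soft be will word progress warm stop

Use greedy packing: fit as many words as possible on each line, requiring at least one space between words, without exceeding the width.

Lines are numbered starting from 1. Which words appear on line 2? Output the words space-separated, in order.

Line 1: ['mountain', 'night', 'new'] (min_width=18, slack=0)
Line 2: ['read', 'forest'] (min_width=11, slack=7)
Line 3: ['festival', 'walk'] (min_width=13, slack=5)
Line 4: ['string', 'line', 'banana'] (min_width=18, slack=0)
Line 5: ['storm', 'corn', 'garden'] (min_width=17, slack=1)
Line 6: ['emerald', 'system'] (min_width=14, slack=4)
Line 7: ['cold', 'soft', 'be', 'will'] (min_width=17, slack=1)
Line 8: ['word', 'progress', 'warm'] (min_width=18, slack=0)
Line 9: ['stop'] (min_width=4, slack=14)

Answer: read forest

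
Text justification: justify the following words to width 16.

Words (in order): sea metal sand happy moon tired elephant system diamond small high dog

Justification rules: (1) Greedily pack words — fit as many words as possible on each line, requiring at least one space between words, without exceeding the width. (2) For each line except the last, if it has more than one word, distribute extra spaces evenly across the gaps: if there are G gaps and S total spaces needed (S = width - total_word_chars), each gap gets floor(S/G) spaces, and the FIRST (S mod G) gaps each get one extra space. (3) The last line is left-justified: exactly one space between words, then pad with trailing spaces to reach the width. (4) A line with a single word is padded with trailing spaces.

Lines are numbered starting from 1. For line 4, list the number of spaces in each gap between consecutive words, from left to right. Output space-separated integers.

Line 1: ['sea', 'metal', 'sand'] (min_width=14, slack=2)
Line 2: ['happy', 'moon', 'tired'] (min_width=16, slack=0)
Line 3: ['elephant', 'system'] (min_width=15, slack=1)
Line 4: ['diamond', 'small'] (min_width=13, slack=3)
Line 5: ['high', 'dog'] (min_width=8, slack=8)

Answer: 4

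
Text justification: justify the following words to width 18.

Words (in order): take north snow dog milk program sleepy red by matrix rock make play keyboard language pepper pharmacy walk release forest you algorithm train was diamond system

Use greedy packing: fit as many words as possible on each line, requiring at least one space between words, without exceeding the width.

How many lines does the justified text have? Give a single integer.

Line 1: ['take', 'north', 'snow'] (min_width=15, slack=3)
Line 2: ['dog', 'milk', 'program'] (min_width=16, slack=2)
Line 3: ['sleepy', 'red', 'by'] (min_width=13, slack=5)
Line 4: ['matrix', 'rock', 'make'] (min_width=16, slack=2)
Line 5: ['play', 'keyboard'] (min_width=13, slack=5)
Line 6: ['language', 'pepper'] (min_width=15, slack=3)
Line 7: ['pharmacy', 'walk'] (min_width=13, slack=5)
Line 8: ['release', 'forest', 'you'] (min_width=18, slack=0)
Line 9: ['algorithm', 'train'] (min_width=15, slack=3)
Line 10: ['was', 'diamond', 'system'] (min_width=18, slack=0)
Total lines: 10

Answer: 10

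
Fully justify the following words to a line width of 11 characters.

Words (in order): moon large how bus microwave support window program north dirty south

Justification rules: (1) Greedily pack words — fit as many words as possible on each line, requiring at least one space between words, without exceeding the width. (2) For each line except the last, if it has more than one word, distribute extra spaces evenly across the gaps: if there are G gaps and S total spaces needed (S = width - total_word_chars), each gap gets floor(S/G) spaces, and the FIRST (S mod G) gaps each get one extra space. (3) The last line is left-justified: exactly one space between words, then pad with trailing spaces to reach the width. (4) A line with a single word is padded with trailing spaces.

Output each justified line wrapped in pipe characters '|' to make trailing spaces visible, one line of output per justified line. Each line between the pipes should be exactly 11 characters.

Answer: |moon  large|
|how     bus|
|microwave  |
|support    |
|window     |
|program    |
|north dirty|
|south      |

Derivation:
Line 1: ['moon', 'large'] (min_width=10, slack=1)
Line 2: ['how', 'bus'] (min_width=7, slack=4)
Line 3: ['microwave'] (min_width=9, slack=2)
Line 4: ['support'] (min_width=7, slack=4)
Line 5: ['window'] (min_width=6, slack=5)
Line 6: ['program'] (min_width=7, slack=4)
Line 7: ['north', 'dirty'] (min_width=11, slack=0)
Line 8: ['south'] (min_width=5, slack=6)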